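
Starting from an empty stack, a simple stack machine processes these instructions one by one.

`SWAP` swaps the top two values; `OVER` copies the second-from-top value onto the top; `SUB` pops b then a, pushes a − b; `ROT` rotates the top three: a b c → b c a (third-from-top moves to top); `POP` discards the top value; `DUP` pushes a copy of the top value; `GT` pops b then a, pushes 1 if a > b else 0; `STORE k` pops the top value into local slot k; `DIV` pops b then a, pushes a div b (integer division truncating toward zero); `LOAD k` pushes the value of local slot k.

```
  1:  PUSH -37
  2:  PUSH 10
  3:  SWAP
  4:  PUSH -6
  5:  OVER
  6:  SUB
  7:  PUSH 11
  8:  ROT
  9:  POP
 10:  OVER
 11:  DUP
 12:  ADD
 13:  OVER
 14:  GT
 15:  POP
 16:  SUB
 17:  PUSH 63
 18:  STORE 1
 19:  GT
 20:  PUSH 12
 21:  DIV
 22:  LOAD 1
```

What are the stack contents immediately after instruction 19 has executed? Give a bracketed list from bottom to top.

PUSH -37 → -37
PUSH 10  → -37 10
SWAP     → 10 -37
PUSH -6  → 10 -37 -6
OVER     → 10 -37 -6 -37
SUB      → 10 -37 31
PUSH 11  → 10 -37 31 11
ROT      → 10 31 11 -37
POP      → 10 31 11
OVER     → 10 31 11 31
DUP      → 10 31 11 31 31
ADD      → 10 31 11 62
OVER     → 10 31 11 62 11
GT       → 10 31 11 1
POP      → 10 31 11
SUB      → 10 20
PUSH 63  → 10 20 63
STORE 1  → 10 20
GT       → 0

[0]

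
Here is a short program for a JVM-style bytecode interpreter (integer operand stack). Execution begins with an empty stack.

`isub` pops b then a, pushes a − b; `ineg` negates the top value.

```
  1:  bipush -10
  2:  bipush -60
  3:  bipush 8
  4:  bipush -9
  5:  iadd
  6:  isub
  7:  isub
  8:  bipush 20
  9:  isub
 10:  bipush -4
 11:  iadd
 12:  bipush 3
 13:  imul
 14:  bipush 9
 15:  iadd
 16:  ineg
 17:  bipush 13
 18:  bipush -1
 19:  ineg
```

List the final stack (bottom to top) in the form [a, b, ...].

[-84, 13, 1]

bipush -10 → -10
bipush -60 → -10 -60
bipush 8   → -10 -60 8
bipush -9  → -10 -60 8 -9
iadd       → -10 -60 -1
isub       → -10 -59
isub       → 49
bipush 20  → 49 20
isub       → 29
bipush -4  → 29 -4
iadd       → 25
bipush 3   → 25 3
imul       → 75
bipush 9   → 75 9
iadd       → 84
ineg       → -84
bipush 13  → -84 13
bipush -1  → -84 13 -1
ineg       → -84 13 1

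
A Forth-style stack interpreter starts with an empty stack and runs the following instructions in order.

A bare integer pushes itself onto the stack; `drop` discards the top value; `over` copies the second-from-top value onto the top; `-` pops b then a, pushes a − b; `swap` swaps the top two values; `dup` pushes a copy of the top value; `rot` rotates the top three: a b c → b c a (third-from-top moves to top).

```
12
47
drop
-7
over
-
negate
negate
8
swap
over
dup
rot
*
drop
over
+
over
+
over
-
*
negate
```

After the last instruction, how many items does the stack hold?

12     -> [12]
47     -> [12, 47]
drop   -> [12]
-7     -> [12, -7]
over   -> [12, -7, 12]
-      -> [12, -19]
negate -> [12, 19]
negate -> [12, -19]
8      -> [12, -19, 8]
swap   -> [12, 8, -19]
over   -> [12, 8, -19, 8]
dup    -> [12, 8, -19, 8, 8]
rot    -> [12, 8, 8, 8, -19]
*      -> [12, 8, 8, -152]
drop   -> [12, 8, 8]
over   -> [12, 8, 8, 8]
+      -> [12, 8, 16]
over   -> [12, 8, 16, 8]
+      -> [12, 8, 24]
over   -> [12, 8, 24, 8]
-      -> [12, 8, 16]
*      -> [12, 128]
negate -> [12, -128]

2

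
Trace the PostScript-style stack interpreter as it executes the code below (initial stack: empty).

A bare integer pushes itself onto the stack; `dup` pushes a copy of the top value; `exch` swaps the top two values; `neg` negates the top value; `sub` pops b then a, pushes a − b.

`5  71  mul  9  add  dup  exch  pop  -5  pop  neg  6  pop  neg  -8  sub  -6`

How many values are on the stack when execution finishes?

5    → [5]
71   → [5, 71]
mul  → [355]
9    → [355, 9]
add  → [364]
dup  → [364, 364]
exch → [364, 364]
pop  → [364]
-5   → [364, -5]
pop  → [364]
neg  → [-364]
6    → [-364, 6]
pop  → [-364]
neg  → [364]
-8   → [364, -8]
sub  → [372]
-6   → [372, -6]

2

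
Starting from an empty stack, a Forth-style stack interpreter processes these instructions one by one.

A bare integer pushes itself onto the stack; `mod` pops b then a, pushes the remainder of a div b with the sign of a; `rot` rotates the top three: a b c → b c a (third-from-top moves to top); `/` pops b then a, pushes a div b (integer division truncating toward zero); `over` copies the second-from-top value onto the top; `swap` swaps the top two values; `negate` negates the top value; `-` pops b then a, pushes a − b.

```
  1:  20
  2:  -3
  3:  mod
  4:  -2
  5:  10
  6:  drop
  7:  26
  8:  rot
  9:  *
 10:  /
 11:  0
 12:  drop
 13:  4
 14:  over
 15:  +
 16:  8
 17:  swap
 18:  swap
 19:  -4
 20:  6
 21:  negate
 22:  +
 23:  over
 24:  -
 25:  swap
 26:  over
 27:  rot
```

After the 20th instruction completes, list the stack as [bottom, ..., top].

[0, 4, 8, -4, 6]

20   → [20]
-3   → [20, -3]
mod  → [2]
-2   → [2, -2]
10   → [2, -2, 10]
drop → [2, -2]
26   → [2, -2, 26]
rot  → [-2, 26, 2]
*    → [-2, 52]
/    → [0]
0    → [0, 0]
drop → [0]
4    → [0, 4]
over → [0, 4, 0]
+    → [0, 4]
8    → [0, 4, 8]
swap → [0, 8, 4]
swap → [0, 4, 8]
-4   → [0, 4, 8, -4]
6    → [0, 4, 8, -4, 6]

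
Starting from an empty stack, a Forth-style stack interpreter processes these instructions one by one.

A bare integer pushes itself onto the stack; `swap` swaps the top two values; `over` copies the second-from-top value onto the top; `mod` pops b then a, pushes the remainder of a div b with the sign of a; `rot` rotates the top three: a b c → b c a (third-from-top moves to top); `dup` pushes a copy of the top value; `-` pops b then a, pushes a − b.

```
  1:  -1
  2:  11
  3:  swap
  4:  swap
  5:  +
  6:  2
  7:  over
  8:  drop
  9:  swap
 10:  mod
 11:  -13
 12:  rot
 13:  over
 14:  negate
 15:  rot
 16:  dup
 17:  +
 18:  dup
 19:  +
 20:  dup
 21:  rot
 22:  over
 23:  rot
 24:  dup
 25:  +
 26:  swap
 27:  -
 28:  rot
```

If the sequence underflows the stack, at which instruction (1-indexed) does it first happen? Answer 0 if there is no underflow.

12

-1   : -1
11   : -1 11
swap : 11 -1
swap : -1 11
+    : 10
2    : 10 2
over : 10 2 10
drop : 10 2
swap : 2 10
mod  : 2
-13  : 2 -13
rot  — needs 3 operands, stack has 2 → underflow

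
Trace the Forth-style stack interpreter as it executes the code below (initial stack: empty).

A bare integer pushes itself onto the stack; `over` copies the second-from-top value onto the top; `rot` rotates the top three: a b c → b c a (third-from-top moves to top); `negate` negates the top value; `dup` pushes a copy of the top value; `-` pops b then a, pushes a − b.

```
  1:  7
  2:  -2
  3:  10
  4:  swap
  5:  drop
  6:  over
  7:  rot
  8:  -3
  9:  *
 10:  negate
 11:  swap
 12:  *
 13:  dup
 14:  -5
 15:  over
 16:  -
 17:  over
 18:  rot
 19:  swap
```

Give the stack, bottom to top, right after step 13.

[10, 147, 147]

7      -> 7
-2     -> 7 -2
10     -> 7 -2 10
swap   -> 7 10 -2
drop   -> 7 10
over   -> 7 10 7
rot    -> 10 7 7
-3     -> 10 7 7 -3
*      -> 10 7 -21
negate -> 10 7 21
swap   -> 10 21 7
*      -> 10 147
dup    -> 10 147 147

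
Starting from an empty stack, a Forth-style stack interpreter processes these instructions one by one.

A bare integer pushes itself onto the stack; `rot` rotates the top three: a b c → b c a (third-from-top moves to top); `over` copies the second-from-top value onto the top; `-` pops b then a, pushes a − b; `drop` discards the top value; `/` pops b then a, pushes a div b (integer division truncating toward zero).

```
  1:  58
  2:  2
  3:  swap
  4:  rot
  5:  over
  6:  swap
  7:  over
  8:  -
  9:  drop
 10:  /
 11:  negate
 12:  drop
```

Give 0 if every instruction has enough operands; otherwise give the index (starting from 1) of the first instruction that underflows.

58    58
2     58 2
swap  2 58
rot  — needs 3 operands, stack has 2 → underflow

4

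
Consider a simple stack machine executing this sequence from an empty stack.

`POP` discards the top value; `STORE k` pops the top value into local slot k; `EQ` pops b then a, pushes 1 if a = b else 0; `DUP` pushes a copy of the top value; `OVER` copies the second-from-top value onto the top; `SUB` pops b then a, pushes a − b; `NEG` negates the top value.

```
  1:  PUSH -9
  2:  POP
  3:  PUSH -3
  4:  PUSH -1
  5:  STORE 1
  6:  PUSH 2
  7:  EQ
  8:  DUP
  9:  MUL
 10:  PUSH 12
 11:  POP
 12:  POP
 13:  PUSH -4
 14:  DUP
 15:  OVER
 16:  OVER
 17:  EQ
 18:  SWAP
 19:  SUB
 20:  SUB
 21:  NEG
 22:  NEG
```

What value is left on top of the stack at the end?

-9

PUSH -9  -9
POP      (empty)
PUSH -3  -3
PUSH -1  -3 -1
STORE 1  -3
PUSH 2   -3 2
EQ       0
DUP      0 0
MUL      0
PUSH 12  0 12
POP      0
POP      (empty)
PUSH -4  -4
DUP      -4 -4
OVER     -4 -4 -4
OVER     -4 -4 -4 -4
EQ       -4 -4 1
SWAP     -4 1 -4
SUB      -4 5
SUB      -9
NEG      9
NEG      -9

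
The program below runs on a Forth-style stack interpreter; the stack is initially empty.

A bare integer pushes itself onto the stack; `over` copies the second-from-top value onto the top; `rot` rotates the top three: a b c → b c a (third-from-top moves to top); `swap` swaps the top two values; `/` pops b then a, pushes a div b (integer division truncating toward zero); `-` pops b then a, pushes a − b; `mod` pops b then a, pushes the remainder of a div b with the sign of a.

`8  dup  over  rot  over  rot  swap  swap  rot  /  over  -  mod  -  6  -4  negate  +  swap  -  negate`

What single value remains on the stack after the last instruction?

8       [8]
dup     [8, 8]
over    [8, 8, 8]
rot     [8, 8, 8]
over    [8, 8, 8, 8]
rot     [8, 8, 8, 8]
swap    [8, 8, 8, 8]
swap    [8, 8, 8, 8]
rot     [8, 8, 8, 8]
/       [8, 8, 1]
over    [8, 8, 1, 8]
-       [8, 8, -7]
mod     [8, 1]
-       [7]
6       [7, 6]
-4      [7, 6, -4]
negate  [7, 6, 4]
+       [7, 10]
swap    [10, 7]
-       [3]
negate  [-3]

-3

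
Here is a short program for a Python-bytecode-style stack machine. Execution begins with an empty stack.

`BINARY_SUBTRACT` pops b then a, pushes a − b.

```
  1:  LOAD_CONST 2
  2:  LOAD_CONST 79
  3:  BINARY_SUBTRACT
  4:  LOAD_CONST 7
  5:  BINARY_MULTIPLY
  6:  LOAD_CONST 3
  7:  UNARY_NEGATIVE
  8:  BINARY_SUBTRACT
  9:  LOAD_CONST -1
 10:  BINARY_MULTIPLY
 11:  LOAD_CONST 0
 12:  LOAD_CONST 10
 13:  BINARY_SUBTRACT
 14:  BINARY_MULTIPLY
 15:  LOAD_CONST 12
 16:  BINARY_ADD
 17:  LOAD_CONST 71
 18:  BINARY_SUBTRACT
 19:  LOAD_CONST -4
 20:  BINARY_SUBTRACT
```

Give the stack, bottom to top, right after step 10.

[536]

LOAD_CONST 2     2
LOAD_CONST 79    2 79
BINARY_SUBTRACT  -77
LOAD_CONST 7     -77 7
BINARY_MULTIPLY  -539
LOAD_CONST 3     -539 3
UNARY_NEGATIVE   -539 -3
BINARY_SUBTRACT  -536
LOAD_CONST -1    -536 -1
BINARY_MULTIPLY  536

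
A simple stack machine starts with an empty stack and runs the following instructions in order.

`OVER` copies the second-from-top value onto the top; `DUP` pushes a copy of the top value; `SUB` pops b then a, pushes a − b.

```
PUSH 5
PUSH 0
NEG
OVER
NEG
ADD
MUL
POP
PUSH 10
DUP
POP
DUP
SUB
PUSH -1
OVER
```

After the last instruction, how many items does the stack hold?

PUSH 5  : 5
PUSH 0  : 5 0
NEG     : 5 0
OVER    : 5 0 5
NEG     : 5 0 -5
ADD     : 5 -5
MUL     : -25
POP     : (empty)
PUSH 10 : 10
DUP     : 10 10
POP     : 10
DUP     : 10 10
SUB     : 0
PUSH -1 : 0 -1
OVER    : 0 -1 0

3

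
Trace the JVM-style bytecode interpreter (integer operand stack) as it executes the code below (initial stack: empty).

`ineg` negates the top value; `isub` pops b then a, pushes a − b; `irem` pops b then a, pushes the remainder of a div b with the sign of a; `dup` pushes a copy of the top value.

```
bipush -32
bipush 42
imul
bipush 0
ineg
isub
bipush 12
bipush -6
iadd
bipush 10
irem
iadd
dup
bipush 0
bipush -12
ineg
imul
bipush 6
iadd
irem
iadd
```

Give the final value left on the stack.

bipush -32  -32
bipush 42   -32 42
imul        -1344
bipush 0    -1344 0
ineg        -1344 0
isub        -1344
bipush 12   -1344 12
bipush -6   -1344 12 -6
iadd        -1344 6
bipush 10   -1344 6 10
irem        -1344 6
iadd        -1338
dup         -1338 -1338
bipush 0    -1338 -1338 0
bipush -12  -1338 -1338 0 -12
ineg        -1338 -1338 0 12
imul        -1338 -1338 0
bipush 6    -1338 -1338 0 6
iadd        -1338 -1338 6
irem        -1338 0
iadd        -1338

-1338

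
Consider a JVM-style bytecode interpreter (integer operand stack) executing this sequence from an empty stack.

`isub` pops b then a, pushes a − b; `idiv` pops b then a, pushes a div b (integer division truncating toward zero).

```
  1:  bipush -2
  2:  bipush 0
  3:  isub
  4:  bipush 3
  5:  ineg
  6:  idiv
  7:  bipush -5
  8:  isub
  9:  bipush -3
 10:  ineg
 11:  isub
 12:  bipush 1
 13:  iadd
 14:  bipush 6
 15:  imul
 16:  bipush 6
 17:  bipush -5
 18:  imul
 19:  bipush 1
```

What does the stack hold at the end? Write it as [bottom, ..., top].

[18, -30, 1]

bipush -2 → [-2]
bipush 0  → [-2, 0]
isub      → [-2]
bipush 3  → [-2, 3]
ineg      → [-2, -3]
idiv      → [0]
bipush -5 → [0, -5]
isub      → [5]
bipush -3 → [5, -3]
ineg      → [5, 3]
isub      → [2]
bipush 1  → [2, 1]
iadd      → [3]
bipush 6  → [3, 6]
imul      → [18]
bipush 6  → [18, 6]
bipush -5 → [18, 6, -5]
imul      → [18, -30]
bipush 1  → [18, -30, 1]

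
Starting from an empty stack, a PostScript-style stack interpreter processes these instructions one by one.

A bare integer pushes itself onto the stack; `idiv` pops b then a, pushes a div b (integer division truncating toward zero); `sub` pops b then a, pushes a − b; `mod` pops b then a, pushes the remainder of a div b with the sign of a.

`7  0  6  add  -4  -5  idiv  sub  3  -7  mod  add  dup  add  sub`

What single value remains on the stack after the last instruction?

7    : [7]
0    : [7, 0]
6    : [7, 0, 6]
add  : [7, 6]
-4   : [7, 6, -4]
-5   : [7, 6, -4, -5]
idiv : [7, 6, 0]
sub  : [7, 6]
3    : [7, 6, 3]
-7   : [7, 6, 3, -7]
mod  : [7, 6, 3]
add  : [7, 9]
dup  : [7, 9, 9]
add  : [7, 18]
sub  : [-11]

-11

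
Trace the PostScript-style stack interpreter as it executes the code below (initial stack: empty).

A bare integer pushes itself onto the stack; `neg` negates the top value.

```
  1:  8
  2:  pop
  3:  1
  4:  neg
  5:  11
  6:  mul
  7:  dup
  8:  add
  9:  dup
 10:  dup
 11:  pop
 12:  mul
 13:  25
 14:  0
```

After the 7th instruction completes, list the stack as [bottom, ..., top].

8    8
pop  (empty)
1    1
neg  -1
11   -1 11
mul  -11
dup  -11 -11

[-11, -11]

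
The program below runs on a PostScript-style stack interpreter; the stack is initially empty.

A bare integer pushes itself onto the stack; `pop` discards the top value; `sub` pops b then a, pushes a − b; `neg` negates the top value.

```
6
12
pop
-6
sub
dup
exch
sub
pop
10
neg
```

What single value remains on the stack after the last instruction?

6    : 6
12   : 6 12
pop  : 6
-6   : 6 -6
sub  : 12
dup  : 12 12
exch : 12 12
sub  : 0
pop  : (empty)
10   : 10
neg  : -10

-10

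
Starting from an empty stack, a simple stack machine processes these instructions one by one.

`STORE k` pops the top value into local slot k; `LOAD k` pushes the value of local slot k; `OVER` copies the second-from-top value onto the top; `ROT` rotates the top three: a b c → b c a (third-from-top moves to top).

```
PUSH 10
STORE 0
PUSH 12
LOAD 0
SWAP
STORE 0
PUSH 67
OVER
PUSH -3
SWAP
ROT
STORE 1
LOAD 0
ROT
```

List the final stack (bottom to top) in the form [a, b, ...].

[10, 10, 12, -3]

PUSH 10 -> [10]
STORE 0 -> []
PUSH 12 -> [12]
LOAD 0  -> [12, 10]
SWAP    -> [10, 12]
STORE 0 -> [10]
PUSH 67 -> [10, 67]
OVER    -> [10, 67, 10]
PUSH -3 -> [10, 67, 10, -3]
SWAP    -> [10, 67, -3, 10]
ROT     -> [10, -3, 10, 67]
STORE 1 -> [10, -3, 10]
LOAD 0  -> [10, -3, 10, 12]
ROT     -> [10, 10, 12, -3]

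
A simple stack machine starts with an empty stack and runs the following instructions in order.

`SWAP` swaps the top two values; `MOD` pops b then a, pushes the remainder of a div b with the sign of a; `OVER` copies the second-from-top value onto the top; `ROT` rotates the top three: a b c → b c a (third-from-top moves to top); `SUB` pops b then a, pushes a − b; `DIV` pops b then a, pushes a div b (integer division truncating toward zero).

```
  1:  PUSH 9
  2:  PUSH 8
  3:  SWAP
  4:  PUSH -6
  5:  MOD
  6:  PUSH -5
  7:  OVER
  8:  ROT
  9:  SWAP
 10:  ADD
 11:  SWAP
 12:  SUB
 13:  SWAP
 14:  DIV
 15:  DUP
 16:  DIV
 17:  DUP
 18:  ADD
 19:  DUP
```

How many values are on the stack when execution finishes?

2

PUSH 9  : 9
PUSH 8  : 9 8
SWAP    : 8 9
PUSH -6 : 8 9 -6
MOD     : 8 3
PUSH -5 : 8 3 -5
OVER    : 8 3 -5 3
ROT     : 8 -5 3 3
SWAP    : 8 -5 3 3
ADD     : 8 -5 6
SWAP    : 8 6 -5
SUB     : 8 11
SWAP    : 11 8
DIV     : 1
DUP     : 1 1
DIV     : 1
DUP     : 1 1
ADD     : 2
DUP     : 2 2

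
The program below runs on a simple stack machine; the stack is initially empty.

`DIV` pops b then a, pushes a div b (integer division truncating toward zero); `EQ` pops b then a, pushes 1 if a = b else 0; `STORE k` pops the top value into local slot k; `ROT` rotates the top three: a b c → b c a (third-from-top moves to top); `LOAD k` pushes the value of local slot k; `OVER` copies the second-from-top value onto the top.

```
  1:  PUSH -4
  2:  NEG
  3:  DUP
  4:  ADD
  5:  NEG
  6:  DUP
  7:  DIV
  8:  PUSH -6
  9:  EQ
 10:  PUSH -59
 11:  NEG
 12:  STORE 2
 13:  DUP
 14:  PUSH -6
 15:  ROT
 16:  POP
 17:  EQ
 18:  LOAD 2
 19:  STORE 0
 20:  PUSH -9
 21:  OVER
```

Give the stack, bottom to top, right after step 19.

[0]

PUSH -4   -4
NEG       4
DUP       4 4
ADD       8
NEG       -8
DUP       -8 -8
DIV       1
PUSH -6   1 -6
EQ        0
PUSH -59  0 -59
NEG       0 59
STORE 2   0
DUP       0 0
PUSH -6   0 0 -6
ROT       0 -6 0
POP       0 -6
EQ        0
LOAD 2    0 59
STORE 0   0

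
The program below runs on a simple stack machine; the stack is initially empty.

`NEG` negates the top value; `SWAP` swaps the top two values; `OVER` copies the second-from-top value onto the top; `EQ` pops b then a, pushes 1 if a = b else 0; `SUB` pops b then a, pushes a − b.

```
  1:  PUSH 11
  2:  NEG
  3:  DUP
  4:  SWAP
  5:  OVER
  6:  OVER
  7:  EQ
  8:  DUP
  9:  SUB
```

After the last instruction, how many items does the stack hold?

3

PUSH 11 -> [11]
NEG     -> [-11]
DUP     -> [-11, -11]
SWAP    -> [-11, -11]
OVER    -> [-11, -11, -11]
OVER    -> [-11, -11, -11, -11]
EQ      -> [-11, -11, 1]
DUP     -> [-11, -11, 1, 1]
SUB     -> [-11, -11, 0]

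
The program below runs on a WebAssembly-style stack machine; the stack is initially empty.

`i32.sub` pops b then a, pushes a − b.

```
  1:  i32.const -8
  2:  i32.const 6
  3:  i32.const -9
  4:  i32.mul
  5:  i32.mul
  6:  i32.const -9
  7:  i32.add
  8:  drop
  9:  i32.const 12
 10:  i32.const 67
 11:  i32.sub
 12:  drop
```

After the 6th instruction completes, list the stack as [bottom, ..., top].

[432, -9]

i32.const -8 : [-8]
i32.const 6  : [-8, 6]
i32.const -9 : [-8, 6, -9]
i32.mul      : [-8, -54]
i32.mul      : [432]
i32.const -9 : [432, -9]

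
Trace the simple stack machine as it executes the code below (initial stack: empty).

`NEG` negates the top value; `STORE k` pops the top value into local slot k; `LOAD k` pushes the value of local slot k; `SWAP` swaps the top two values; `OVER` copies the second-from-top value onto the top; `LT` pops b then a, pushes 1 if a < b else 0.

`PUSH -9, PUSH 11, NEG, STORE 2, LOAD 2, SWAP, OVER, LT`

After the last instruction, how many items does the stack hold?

PUSH -9 : [-9]
PUSH 11 : [-9, 11]
NEG     : [-9, -11]
STORE 2 : [-9]
LOAD 2  : [-9, -11]
SWAP    : [-11, -9]
OVER    : [-11, -9, -11]
LT      : [-11, 0]

2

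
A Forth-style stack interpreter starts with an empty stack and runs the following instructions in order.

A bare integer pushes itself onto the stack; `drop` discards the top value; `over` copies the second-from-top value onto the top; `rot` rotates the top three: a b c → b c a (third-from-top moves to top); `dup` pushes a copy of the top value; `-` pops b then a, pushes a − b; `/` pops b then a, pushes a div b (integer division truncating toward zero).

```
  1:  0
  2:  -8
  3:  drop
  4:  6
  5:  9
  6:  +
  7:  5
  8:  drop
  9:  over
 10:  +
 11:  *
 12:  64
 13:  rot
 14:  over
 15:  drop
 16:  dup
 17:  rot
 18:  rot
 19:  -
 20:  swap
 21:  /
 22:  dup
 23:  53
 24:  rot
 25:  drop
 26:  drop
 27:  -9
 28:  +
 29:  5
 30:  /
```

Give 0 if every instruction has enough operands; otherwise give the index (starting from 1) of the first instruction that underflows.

13

0    → 0
-8   → 0 -8
drop → 0
6    → 0 6
9    → 0 6 9
+    → 0 15
5    → 0 15 5
drop → 0 15
over → 0 15 0
+    → 0 15
*    → 0
64   → 0 64
rot  — needs 3 operands, stack has 2 → underflow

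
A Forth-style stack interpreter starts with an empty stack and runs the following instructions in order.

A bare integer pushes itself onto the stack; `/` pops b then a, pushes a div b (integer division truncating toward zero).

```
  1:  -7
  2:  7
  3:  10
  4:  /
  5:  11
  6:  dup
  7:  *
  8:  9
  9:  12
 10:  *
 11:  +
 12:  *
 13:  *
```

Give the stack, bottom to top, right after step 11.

[-7, 0, 229]

-7  : [-7]
7   : [-7, 7]
10  : [-7, 7, 10]
/   : [-7, 0]
11  : [-7, 0, 11]
dup : [-7, 0, 11, 11]
*   : [-7, 0, 121]
9   : [-7, 0, 121, 9]
12  : [-7, 0, 121, 9, 12]
*   : [-7, 0, 121, 108]
+   : [-7, 0, 229]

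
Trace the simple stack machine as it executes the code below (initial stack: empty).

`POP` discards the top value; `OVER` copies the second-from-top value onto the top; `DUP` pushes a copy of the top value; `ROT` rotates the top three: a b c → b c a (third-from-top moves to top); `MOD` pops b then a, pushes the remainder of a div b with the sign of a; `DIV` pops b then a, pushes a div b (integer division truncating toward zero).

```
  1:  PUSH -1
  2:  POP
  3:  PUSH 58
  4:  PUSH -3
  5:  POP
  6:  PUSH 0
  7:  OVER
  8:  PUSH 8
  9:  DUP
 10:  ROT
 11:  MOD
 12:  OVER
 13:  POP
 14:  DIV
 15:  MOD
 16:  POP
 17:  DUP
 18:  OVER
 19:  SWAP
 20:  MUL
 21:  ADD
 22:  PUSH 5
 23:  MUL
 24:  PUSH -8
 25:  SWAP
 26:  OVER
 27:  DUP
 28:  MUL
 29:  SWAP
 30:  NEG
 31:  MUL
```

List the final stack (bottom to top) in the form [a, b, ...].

PUSH -1  -1
POP      (empty)
PUSH 58  58
PUSH -3  58 -3
POP      58
PUSH 0   58 0
OVER     58 0 58
PUSH 8   58 0 58 8
DUP      58 0 58 8 8
ROT      58 0 8 8 58
MOD      58 0 8 8
OVER     58 0 8 8 8
POP      58 0 8 8
DIV      58 0 1
MOD      58 0
POP      58
DUP      58 58
OVER     58 58 58
SWAP     58 58 58
MUL      58 3364
ADD      3422
PUSH 5   3422 5
MUL      17110
PUSH -8  17110 -8
SWAP     -8 17110
OVER     -8 17110 -8
DUP      -8 17110 -8 -8
MUL      -8 17110 64
SWAP     -8 64 17110
NEG      -8 64 -17110
MUL      -8 -1095040

[-8, -1095040]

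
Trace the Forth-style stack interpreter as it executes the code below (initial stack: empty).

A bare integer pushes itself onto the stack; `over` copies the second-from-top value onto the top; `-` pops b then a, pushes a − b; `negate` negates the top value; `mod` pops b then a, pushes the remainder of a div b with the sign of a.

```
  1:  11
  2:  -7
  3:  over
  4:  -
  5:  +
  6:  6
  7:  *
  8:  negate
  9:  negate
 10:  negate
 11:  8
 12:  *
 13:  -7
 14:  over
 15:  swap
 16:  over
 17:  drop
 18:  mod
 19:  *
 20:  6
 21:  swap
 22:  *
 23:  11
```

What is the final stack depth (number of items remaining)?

11     → [11]
-7     → [11, -7]
over   → [11, -7, 11]
-      → [11, -18]
+      → [-7]
6      → [-7, 6]
*      → [-42]
negate → [42]
negate → [-42]
negate → [42]
8      → [42, 8]
*      → [336]
-7     → [336, -7]
over   → [336, -7, 336]
swap   → [336, 336, -7]
over   → [336, 336, -7, 336]
drop   → [336, 336, -7]
mod    → [336, 0]
*      → [0]
6      → [0, 6]
swap   → [6, 0]
*      → [0]
11     → [0, 11]

2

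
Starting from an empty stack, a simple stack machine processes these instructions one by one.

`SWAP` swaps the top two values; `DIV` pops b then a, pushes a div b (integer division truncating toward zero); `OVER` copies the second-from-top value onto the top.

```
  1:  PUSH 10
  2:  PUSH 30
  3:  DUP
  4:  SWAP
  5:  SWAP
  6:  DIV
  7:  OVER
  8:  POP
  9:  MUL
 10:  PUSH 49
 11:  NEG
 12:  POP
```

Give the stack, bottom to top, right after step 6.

[10, 1]

PUSH 10 : 10
PUSH 30 : 10 30
DUP     : 10 30 30
SWAP    : 10 30 30
SWAP    : 10 30 30
DIV     : 10 1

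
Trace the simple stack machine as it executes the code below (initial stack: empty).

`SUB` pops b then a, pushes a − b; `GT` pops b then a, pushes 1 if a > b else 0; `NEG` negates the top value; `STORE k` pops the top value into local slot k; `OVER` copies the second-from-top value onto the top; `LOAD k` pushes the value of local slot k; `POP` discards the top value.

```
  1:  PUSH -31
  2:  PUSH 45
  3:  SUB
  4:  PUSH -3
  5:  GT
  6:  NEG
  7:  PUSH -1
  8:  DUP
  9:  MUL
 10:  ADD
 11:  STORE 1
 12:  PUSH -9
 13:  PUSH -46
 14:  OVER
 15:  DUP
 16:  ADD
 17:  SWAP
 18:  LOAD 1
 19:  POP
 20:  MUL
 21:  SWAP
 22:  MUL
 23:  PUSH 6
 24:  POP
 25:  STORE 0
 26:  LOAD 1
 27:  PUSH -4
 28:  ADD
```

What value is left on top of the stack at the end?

PUSH -31 : [-31]
PUSH 45  : [-31, 45]
SUB      : [-76]
PUSH -3  : [-76, -3]
GT       : [0]
NEG      : [0]
PUSH -1  : [0, -1]
DUP      : [0, -1, -1]
MUL      : [0, 1]
ADD      : [1]
STORE 1  : []
PUSH -9  : [-9]
PUSH -46 : [-9, -46]
OVER     : [-9, -46, -9]
DUP      : [-9, -46, -9, -9]
ADD      : [-9, -46, -18]
SWAP     : [-9, -18, -46]
LOAD 1   : [-9, -18, -46, 1]
POP      : [-9, -18, -46]
MUL      : [-9, 828]
SWAP     : [828, -9]
MUL      : [-7452]
PUSH 6   : [-7452, 6]
POP      : [-7452]
STORE 0  : []
LOAD 1   : [1]
PUSH -4  : [1, -4]
ADD      : [-3]

-3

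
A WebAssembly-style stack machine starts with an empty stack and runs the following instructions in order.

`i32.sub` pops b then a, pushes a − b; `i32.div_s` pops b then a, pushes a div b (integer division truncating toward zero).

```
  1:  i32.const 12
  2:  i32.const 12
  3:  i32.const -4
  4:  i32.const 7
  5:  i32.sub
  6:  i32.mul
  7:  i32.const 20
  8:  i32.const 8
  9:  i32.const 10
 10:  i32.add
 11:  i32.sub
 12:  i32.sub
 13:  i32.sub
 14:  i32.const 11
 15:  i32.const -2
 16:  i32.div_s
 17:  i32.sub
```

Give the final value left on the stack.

151

i32.const 12 → [12]
i32.const 12 → [12, 12]
i32.const -4 → [12, 12, -4]
i32.const 7  → [12, 12, -4, 7]
i32.sub      → [12, 12, -11]
i32.mul      → [12, -132]
i32.const 20 → [12, -132, 20]
i32.const 8  → [12, -132, 20, 8]
i32.const 10 → [12, -132, 20, 8, 10]
i32.add      → [12, -132, 20, 18]
i32.sub      → [12, -132, 2]
i32.sub      → [12, -134]
i32.sub      → [146]
i32.const 11 → [146, 11]
i32.const -2 → [146, 11, -2]
i32.div_s    → [146, -5]
i32.sub      → [151]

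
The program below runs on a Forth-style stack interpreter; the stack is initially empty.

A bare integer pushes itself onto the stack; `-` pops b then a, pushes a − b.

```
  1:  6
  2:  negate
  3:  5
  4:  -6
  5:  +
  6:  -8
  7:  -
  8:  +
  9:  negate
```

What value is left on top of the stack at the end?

-1

6      → 6
negate → -6
5      → -6 5
-6     → -6 5 -6
+      → -6 -1
-8     → -6 -1 -8
-      → -6 7
+      → 1
negate → -1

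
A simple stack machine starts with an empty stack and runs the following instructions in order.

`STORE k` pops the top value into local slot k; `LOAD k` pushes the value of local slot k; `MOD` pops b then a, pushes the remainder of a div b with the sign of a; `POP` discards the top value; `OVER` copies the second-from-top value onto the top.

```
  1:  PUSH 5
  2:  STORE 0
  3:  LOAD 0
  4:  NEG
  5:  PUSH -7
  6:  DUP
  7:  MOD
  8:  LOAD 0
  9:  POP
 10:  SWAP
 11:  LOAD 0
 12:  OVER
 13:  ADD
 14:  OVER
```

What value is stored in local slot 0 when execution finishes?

PUSH 5  : [5]
STORE 0 : []
LOAD 0  : [5]
NEG     : [-5]
PUSH -7 : [-5, -7]
DUP     : [-5, -7, -7]
MOD     : [-5, 0]
LOAD 0  : [-5, 0, 5]
POP     : [-5, 0]
SWAP    : [0, -5]
LOAD 0  : [0, -5, 5]
OVER    : [0, -5, 5, -5]
ADD     : [0, -5, 0]
OVER    : [0, -5, 0, -5]

5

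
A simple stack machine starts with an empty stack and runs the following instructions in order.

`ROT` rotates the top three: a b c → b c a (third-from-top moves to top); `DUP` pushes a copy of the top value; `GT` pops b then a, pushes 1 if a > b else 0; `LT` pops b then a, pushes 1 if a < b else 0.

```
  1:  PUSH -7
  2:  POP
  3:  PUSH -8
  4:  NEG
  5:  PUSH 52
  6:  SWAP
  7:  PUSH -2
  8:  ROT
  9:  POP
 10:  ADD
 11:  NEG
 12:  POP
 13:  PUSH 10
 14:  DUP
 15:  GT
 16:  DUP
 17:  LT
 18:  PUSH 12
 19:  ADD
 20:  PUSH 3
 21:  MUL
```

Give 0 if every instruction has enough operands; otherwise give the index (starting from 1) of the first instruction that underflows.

0

PUSH -7 → -7
POP     → (empty)
PUSH -8 → -8
NEG     → 8
PUSH 52 → 8 52
SWAP    → 52 8
PUSH -2 → 52 8 -2
ROT     → 8 -2 52
POP     → 8 -2
ADD     → 6
NEG     → -6
POP     → (empty)
PUSH 10 → 10
DUP     → 10 10
GT      → 0
DUP     → 0 0
LT      → 0
PUSH 12 → 0 12
ADD     → 12
PUSH 3  → 12 3
MUL     → 36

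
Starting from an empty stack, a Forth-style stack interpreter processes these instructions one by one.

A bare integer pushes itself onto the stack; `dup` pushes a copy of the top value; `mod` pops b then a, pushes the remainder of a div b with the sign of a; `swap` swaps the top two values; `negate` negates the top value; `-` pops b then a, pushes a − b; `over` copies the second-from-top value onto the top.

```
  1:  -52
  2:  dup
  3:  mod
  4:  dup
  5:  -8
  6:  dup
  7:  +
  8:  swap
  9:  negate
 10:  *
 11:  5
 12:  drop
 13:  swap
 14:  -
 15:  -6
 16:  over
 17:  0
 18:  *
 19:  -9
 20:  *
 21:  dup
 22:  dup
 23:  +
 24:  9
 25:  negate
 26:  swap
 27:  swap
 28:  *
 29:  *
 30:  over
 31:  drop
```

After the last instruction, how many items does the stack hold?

-52    → [-52]
dup    → [-52, -52]
mod    → [0]
dup    → [0, 0]
-8     → [0, 0, -8]
dup    → [0, 0, -8, -8]
+      → [0, 0, -16]
swap   → [0, -16, 0]
negate → [0, -16, 0]
*      → [0, 0]
5      → [0, 0, 5]
drop   → [0, 0]
swap   → [0, 0]
-      → [0]
-6     → [0, -6]
over   → [0, -6, 0]
0      → [0, -6, 0, 0]
*      → [0, -6, 0]
-9     → [0, -6, 0, -9]
*      → [0, -6, 0]
dup    → [0, -6, 0, 0]
dup    → [0, -6, 0, 0, 0]
+      → [0, -6, 0, 0]
9      → [0, -6, 0, 0, 9]
negate → [0, -6, 0, 0, -9]
swap   → [0, -6, 0, -9, 0]
swap   → [0, -6, 0, 0, -9]
*      → [0, -6, 0, 0]
*      → [0, -6, 0]
over   → [0, -6, 0, -6]
drop   → [0, -6, 0]

3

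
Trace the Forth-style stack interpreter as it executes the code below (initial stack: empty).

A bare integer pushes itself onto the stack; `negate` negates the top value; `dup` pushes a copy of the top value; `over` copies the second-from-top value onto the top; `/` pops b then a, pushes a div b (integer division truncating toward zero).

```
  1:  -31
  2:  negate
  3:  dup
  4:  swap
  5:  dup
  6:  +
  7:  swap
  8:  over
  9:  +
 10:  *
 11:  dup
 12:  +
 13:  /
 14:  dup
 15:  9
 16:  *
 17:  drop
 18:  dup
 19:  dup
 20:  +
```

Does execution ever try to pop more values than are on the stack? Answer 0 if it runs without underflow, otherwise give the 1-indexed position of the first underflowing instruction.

-31    : -31
negate : 31
dup    : 31 31
swap   : 31 31
dup    : 31 31 31
+      : 31 62
swap   : 62 31
over   : 62 31 62
+      : 62 93
*      : 5766
dup    : 5766 5766
+      : 11532
/  — needs 2 operands, stack has 1 → underflow

13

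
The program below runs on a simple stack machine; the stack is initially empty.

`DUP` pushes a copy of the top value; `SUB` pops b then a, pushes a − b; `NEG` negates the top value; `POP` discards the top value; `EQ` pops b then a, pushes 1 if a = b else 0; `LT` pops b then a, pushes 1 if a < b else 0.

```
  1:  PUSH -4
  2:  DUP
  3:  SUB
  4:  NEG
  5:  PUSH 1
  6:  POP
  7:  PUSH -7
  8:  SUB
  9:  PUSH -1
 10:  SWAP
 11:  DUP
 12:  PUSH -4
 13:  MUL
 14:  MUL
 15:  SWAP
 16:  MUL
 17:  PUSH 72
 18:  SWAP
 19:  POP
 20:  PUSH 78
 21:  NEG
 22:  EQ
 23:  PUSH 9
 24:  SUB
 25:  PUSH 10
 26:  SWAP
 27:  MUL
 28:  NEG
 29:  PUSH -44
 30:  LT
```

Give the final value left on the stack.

PUSH -4  → -4
DUP      → -4 -4
SUB      → 0
NEG      → 0
PUSH 1   → 0 1
POP      → 0
PUSH -7  → 0 -7
SUB      → 7
PUSH -1  → 7 -1
SWAP     → -1 7
DUP      → -1 7 7
PUSH -4  → -1 7 7 -4
MUL      → -1 7 -28
MUL      → -1 -196
SWAP     → -196 -1
MUL      → 196
PUSH 72  → 196 72
SWAP     → 72 196
POP      → 72
PUSH 78  → 72 78
NEG      → 72 -78
EQ       → 0
PUSH 9   → 0 9
SUB      → -9
PUSH 10  → -9 10
SWAP     → 10 -9
MUL      → -90
NEG      → 90
PUSH -44 → 90 -44
LT       → 0

0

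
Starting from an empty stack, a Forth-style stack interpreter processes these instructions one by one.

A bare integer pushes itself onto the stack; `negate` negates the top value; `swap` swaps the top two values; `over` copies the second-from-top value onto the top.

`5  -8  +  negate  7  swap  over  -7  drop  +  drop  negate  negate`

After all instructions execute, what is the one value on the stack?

7

5      → 5
-8     → 5 -8
+      → -3
negate → 3
7      → 3 7
swap   → 7 3
over   → 7 3 7
-7     → 7 3 7 -7
drop   → 7 3 7
+      → 7 10
drop   → 7
negate → -7
negate → 7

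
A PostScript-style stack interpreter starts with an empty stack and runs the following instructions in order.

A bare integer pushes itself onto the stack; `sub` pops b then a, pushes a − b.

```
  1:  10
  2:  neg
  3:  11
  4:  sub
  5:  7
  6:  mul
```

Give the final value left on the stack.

10   10
neg  -10
11   -10 11
sub  -21
7    -21 7
mul  -147

-147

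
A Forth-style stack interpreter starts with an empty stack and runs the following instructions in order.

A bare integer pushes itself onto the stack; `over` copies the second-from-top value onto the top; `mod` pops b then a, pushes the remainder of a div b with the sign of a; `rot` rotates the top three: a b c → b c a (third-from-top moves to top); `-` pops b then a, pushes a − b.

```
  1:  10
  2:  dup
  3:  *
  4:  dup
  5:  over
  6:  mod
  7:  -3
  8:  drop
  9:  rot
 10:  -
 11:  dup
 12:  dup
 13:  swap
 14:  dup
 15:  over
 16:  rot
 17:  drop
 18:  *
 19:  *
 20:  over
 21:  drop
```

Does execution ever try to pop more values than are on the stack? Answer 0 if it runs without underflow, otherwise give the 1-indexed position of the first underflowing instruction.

10   → [10]
dup  → [10, 10]
*    → [100]
dup  → [100, 100]
over → [100, 100, 100]
mod  → [100, 0]
-3   → [100, 0, -3]
drop → [100, 0]
rot  — needs 3 operands, stack has 2 → underflow

9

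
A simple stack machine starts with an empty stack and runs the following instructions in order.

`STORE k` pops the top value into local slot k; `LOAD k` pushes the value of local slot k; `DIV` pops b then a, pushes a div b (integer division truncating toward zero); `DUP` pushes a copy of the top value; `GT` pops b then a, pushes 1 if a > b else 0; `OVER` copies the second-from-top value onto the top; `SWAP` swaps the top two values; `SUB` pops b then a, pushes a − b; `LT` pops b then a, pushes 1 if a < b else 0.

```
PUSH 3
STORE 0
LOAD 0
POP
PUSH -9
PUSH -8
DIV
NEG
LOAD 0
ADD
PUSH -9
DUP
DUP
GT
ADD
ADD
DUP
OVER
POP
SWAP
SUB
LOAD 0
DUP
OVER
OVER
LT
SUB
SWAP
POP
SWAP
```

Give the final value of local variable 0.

PUSH 3  -> 3
STORE 0 -> (empty)
LOAD 0  -> 3
POP     -> (empty)
PUSH -9 -> -9
PUSH -8 -> -9 -8
DIV     -> 1
NEG     -> -1
LOAD 0  -> -1 3
ADD     -> 2
PUSH -9 -> 2 -9
DUP     -> 2 -9 -9
DUP     -> 2 -9 -9 -9
GT      -> 2 -9 0
ADD     -> 2 -9
ADD     -> -7
DUP     -> -7 -7
OVER    -> -7 -7 -7
POP     -> -7 -7
SWAP    -> -7 -7
SUB     -> 0
LOAD 0  -> 0 3
DUP     -> 0 3 3
OVER    -> 0 3 3 3
OVER    -> 0 3 3 3 3
LT      -> 0 3 3 0
SUB     -> 0 3 3
SWAP    -> 0 3 3
POP     -> 0 3
SWAP    -> 3 0

3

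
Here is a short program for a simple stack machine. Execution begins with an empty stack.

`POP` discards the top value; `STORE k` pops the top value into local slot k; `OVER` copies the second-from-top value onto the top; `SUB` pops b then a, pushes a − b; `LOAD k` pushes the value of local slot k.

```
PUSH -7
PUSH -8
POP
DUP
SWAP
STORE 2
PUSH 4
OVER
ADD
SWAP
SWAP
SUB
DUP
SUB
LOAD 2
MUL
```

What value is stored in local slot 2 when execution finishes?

-7

PUSH -7 : -7
PUSH -8 : -7 -8
POP     : -7
DUP     : -7 -7
SWAP    : -7 -7
STORE 2 : -7
PUSH 4  : -7 4
OVER    : -7 4 -7
ADD     : -7 -3
SWAP    : -3 -7
SWAP    : -7 -3
SUB     : -4
DUP     : -4 -4
SUB     : 0
LOAD 2  : 0 -7
MUL     : 0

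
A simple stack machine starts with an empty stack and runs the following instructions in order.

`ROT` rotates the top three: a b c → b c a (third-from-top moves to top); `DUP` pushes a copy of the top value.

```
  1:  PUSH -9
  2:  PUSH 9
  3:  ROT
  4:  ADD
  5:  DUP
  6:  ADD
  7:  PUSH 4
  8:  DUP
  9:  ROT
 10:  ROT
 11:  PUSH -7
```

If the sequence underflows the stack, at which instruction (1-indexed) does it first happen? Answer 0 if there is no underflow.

PUSH -9  -9
PUSH 9   -9 9
ROT  — needs 3 operands, stack has 2 → underflow

3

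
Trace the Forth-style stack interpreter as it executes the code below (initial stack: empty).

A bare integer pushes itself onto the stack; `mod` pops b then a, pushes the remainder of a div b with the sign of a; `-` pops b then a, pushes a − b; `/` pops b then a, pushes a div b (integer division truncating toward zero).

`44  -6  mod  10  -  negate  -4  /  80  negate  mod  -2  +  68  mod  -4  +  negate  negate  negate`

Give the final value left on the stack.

8

44     -> 44
-6     -> 44 -6
mod    -> 2
10     -> 2 10
-      -> -8
negate -> 8
-4     -> 8 -4
/      -> -2
80     -> -2 80
negate -> -2 -80
mod    -> -2
-2     -> -2 -2
+      -> -4
68     -> -4 68
mod    -> -4
-4     -> -4 -4
+      -> -8
negate -> 8
negate -> -8
negate -> 8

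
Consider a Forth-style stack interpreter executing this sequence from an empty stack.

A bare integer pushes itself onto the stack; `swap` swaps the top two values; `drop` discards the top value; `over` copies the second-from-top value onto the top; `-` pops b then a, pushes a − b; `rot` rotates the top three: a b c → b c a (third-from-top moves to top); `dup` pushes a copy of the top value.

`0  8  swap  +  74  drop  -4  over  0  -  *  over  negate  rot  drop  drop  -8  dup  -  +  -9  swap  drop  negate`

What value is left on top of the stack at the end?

0      : [0]
8      : [0, 8]
swap   : [8, 0]
+      : [8]
74     : [8, 74]
drop   : [8]
-4     : [8, -4]
over   : [8, -4, 8]
0      : [8, -4, 8, 0]
-      : [8, -4, 8]
*      : [8, -32]
over   : [8, -32, 8]
negate : [8, -32, -8]
rot    : [-32, -8, 8]
drop   : [-32, -8]
drop   : [-32]
-8     : [-32, -8]
dup    : [-32, -8, -8]
-      : [-32, 0]
+      : [-32]
-9     : [-32, -9]
swap   : [-9, -32]
drop   : [-9]
negate : [9]

9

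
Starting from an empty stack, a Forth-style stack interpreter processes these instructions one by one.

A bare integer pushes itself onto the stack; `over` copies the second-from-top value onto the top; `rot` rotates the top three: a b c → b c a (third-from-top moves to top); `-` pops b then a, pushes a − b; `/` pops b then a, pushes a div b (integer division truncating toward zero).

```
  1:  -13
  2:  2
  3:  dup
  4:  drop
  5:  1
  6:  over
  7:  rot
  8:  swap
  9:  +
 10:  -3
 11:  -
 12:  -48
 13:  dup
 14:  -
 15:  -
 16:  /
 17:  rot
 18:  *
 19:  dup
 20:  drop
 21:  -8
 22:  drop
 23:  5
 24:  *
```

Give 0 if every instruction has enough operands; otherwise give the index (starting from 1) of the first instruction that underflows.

17

-13  : -13
2    : -13 2
dup  : -13 2 2
drop : -13 2
1    : -13 2 1
over : -13 2 1 2
rot  : -13 1 2 2
swap : -13 1 2 2
+    : -13 1 4
-3   : -13 1 4 -3
-    : -13 1 7
-48  : -13 1 7 -48
dup  : -13 1 7 -48 -48
-    : -13 1 7 0
-    : -13 1 7
/    : -13 0
rot  — needs 3 operands, stack has 2 → underflow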